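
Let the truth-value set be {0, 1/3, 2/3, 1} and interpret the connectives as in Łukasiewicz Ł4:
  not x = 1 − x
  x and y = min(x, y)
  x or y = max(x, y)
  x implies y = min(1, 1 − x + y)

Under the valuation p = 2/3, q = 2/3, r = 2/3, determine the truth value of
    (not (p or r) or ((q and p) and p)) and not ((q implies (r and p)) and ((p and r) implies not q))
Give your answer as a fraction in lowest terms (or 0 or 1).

p or r = 2/3 or 2/3 = 2/3
not (p or r) = not 2/3 = 1/3
q and p = 2/3 and 2/3 = 2/3
(q and p) and p = 2/3 and 2/3 = 2/3
not (p or r) or ((q and p) and p) = 1/3 or 2/3 = 2/3
r and p = 2/3 and 2/3 = 2/3
q implies (r and p) = 2/3 implies 2/3 = 1
p and r = 2/3 and 2/3 = 2/3
not q = not 2/3 = 1/3
(p and r) implies not q = 2/3 implies 1/3 = 2/3
(q implies (r and p)) and ((p and r) implies not q) = 1 and 2/3 = 2/3
not ((q implies (r and p)) and ((p and r) implies not q)) = not 2/3 = 1/3
(not (p or r) or ((q and p) and p)) and not ((q implies (r and p)) and ((p and r) implies not q)) = 2/3 and 1/3 = 1/3

1/3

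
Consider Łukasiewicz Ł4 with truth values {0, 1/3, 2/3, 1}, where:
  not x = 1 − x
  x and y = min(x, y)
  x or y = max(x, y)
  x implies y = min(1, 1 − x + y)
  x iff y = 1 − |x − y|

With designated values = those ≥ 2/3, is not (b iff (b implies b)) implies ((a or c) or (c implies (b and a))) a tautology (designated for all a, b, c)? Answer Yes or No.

At a = 1, b = 1/3, c = 1/3, for instance:
b implies b = 1/3 implies 1/3 = 1
b iff (b implies b) = 1/3 iff 1 = 1/3
not (b iff (b implies b)) = not 1/3 = 2/3
a or c = 1 or 1/3 = 1
b and a = 1/3 and 1 = 1/3
c implies (b and a) = 1/3 implies 1/3 = 1
(a or c) or (c implies (b and a)) = 1 or 1 = 1
not (b iff (b implies b)) implies ((a or c) or (c implies (b and a))) = 2/3 implies 1 = 1
and checking the remaining 63 assignments likewise gives ≥ 2/3 in every case.

Yes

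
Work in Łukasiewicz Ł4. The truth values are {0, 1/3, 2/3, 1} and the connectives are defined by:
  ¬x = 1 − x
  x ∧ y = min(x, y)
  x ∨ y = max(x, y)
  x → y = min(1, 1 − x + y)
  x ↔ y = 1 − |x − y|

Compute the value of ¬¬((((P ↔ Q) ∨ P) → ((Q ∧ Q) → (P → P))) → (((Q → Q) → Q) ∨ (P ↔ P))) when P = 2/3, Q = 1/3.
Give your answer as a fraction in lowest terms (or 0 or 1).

1

P ↔ Q = 2/3 ↔ 1/3 = 2/3
(P ↔ Q) ∨ P = 2/3 ∨ 2/3 = 2/3
Q ∧ Q = 1/3 ∧ 1/3 = 1/3
P → P = 2/3 → 2/3 = 1
(Q ∧ Q) → (P → P) = 1/3 → 1 = 1
((P ↔ Q) ∨ P) → ((Q ∧ Q) → (P → P)) = 2/3 → 1 = 1
Q → Q = 1/3 → 1/3 = 1
(Q → Q) → Q = 1 → 1/3 = 1/3
P ↔ P = 2/3 ↔ 2/3 = 1
((Q → Q) → Q) ∨ (P ↔ P) = 1/3 ∨ 1 = 1
(((P ↔ Q) ∨ P) → ((Q ∧ Q) → (P → P))) → (((Q → Q) → Q) ∨ (P ↔ P)) = 1 → 1 = 1
¬((((P ↔ Q) ∨ P) → ((Q ∧ Q) → (P → P))) → (((Q → Q) → Q) ∨ (P ↔ P))) = ¬1 = 0
¬¬((((P ↔ Q) ∨ P) → ((Q ∧ Q) → (P → P))) → (((Q → Q) → Q) ∨ (P ↔ P))) = ¬0 = 1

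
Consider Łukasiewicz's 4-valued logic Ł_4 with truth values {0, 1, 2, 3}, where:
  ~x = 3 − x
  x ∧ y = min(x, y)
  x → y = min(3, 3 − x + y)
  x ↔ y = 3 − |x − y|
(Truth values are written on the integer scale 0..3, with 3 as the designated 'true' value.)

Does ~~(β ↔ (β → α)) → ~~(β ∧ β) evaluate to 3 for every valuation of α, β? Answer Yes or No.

No

Counterexample: take α = 0, β = 1.
β → α = 1 → 0 = 2
β ↔ (β → α) = 1 ↔ 2 = 2
~(β ↔ (β → α)) = ~2 = 1
~~(β ↔ (β → α)) = ~1 = 2
β ∧ β = 1 ∧ 1 = 1
~(β ∧ β) = ~1 = 2
~~(β ∧ β) = ~2 = 1
~~(β ↔ (β → α)) → ~~(β ∧ β) = 2 → 1 = 2
This gives 2 ≠ 3.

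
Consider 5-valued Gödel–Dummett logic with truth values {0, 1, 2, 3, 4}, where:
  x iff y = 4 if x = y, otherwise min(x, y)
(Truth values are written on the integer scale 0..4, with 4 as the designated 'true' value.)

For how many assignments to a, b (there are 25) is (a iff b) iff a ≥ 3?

13

value 4: 11 assignments (counts)
value 3: 2 assignments (counts)
value 2: 3 assignments
value 1: 4 assignments
value 0: 5 assignments
So 13 of the 25 assignments meet the threshold.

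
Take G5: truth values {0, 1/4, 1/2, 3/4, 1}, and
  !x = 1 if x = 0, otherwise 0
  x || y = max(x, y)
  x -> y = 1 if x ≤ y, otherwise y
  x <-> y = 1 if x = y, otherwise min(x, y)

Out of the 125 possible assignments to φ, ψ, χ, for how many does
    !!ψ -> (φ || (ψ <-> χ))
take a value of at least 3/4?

83

value 1: 61 assignments (counts)
value 3/4: 22 assignments (counts)
value 1/2: 22 assignments
value 1/4: 16 assignments
value 0: 4 assignments
So 83 of the 125 assignments meet the threshold.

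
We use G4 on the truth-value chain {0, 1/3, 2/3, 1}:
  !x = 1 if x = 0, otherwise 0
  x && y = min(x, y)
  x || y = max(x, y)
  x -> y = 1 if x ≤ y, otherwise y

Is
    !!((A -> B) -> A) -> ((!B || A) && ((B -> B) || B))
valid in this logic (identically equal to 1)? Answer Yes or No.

Counterexample: take A = 1/3, B = 1/3.
A -> B = 1/3 -> 1/3 = 1
(A -> B) -> A = 1 -> 1/3 = 1/3
!((A -> B) -> A) = !1/3 = 0
!!((A -> B) -> A) = !0 = 1
!B = !1/3 = 0
!B || A = 0 || 1/3 = 1/3
B -> B = 1/3 -> 1/3 = 1
(B -> B) || B = 1 || 1/3 = 1
(!B || A) && ((B -> B) || B) = 1/3 && 1 = 1/3
!!((A -> B) -> A) -> ((!B || A) && ((B -> B) || B)) = 1 -> 1/3 = 1/3
This gives 1/3 ≠ 1.

No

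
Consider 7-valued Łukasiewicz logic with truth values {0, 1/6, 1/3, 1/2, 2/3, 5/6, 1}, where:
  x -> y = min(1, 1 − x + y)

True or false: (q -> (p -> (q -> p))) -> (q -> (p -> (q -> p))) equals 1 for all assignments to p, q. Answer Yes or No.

At p = 2/3, q = 2/3, for instance:
q -> p = 2/3 -> 2/3 = 1
p -> (q -> p) = 2/3 -> 1 = 1
q -> (p -> (q -> p)) = 2/3 -> 1 = 1
(q -> (p -> (q -> p))) -> (q -> (p -> (q -> p))) = 1 -> 1 = 1
and checking the remaining 48 assignments likewise gives ≥ 1 in every case.

Yes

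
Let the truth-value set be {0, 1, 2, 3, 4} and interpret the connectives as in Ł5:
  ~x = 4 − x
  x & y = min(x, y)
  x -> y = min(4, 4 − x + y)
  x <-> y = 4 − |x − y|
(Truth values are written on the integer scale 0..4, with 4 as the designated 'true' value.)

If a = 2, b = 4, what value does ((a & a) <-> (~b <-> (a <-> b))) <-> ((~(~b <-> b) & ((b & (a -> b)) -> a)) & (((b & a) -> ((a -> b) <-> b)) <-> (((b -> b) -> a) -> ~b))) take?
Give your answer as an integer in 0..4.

a & a = 2 & 2 = 2
~b = ~4 = 0
a <-> b = 2 <-> 4 = 2
~b <-> (a <-> b) = 0 <-> 2 = 2
(a & a) <-> (~b <-> (a <-> b)) = 2 <-> 2 = 4
~b = ~4 = 0
~b <-> b = 0 <-> 4 = 0
~(~b <-> b) = ~0 = 4
a -> b = 2 -> 4 = 4
b & (a -> b) = 4 & 4 = 4
(b & (a -> b)) -> a = 4 -> 2 = 2
~(~b <-> b) & ((b & (a -> b)) -> a) = 4 & 2 = 2
b & a = 4 & 2 = 2
a -> b = 2 -> 4 = 4
(a -> b) <-> b = 4 <-> 4 = 4
(b & a) -> ((a -> b) <-> b) = 2 -> 4 = 4
b -> b = 4 -> 4 = 4
(b -> b) -> a = 4 -> 2 = 2
~b = ~4 = 0
((b -> b) -> a) -> ~b = 2 -> 0 = 2
((b & a) -> ((a -> b) <-> b)) <-> (((b -> b) -> a) -> ~b) = 4 <-> 2 = 2
(~(~b <-> b) & ((b & (a -> b)) -> a)) & (((b & a) -> ((a -> b) <-> b)) <-> (((b -> b) -> a) -> ~b)) = 2 & 2 = 2
((a & a) <-> (~b <-> (a <-> b))) <-> ((~(~b <-> b) & ((b & (a -> b)) -> a)) & (((b & a) -> ((a -> b) <-> b)) <-> (((b -> b) -> a) -> ~b))) = 4 <-> 2 = 2

2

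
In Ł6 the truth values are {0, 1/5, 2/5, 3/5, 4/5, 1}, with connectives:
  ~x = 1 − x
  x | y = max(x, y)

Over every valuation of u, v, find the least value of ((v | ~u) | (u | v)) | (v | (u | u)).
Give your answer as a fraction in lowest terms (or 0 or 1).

Take u = 2/5, v = 0:
~u = ~2/5 = 3/5
v | ~u = 0 | 3/5 = 3/5
u | v = 2/5 | 0 = 2/5
(v | ~u) | (u | v) = 3/5 | 2/5 = 3/5
u | u = 2/5 | 2/5 = 2/5
v | (u | u) = 0 | 2/5 = 2/5
((v | ~u) | (u | v)) | (v | (u | u)) = 3/5 | 2/5 = 3/5
No assignment yields a value below 3/5, so this is the minimum.

3/5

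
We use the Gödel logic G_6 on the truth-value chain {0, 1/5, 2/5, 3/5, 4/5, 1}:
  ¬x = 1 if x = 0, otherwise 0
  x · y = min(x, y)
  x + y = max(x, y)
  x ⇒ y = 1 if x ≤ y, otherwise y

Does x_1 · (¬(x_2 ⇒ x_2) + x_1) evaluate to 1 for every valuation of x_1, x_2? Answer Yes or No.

No

Counterexample: take x_1 = 0, x_2 = 0.
x_2 ⇒ x_2 = 0 ⇒ 0 = 1
¬(x_2 ⇒ x_2) = ¬1 = 0
¬(x_2 ⇒ x_2) + x_1 = 0 + 0 = 0
x_1 · (¬(x_2 ⇒ x_2) + x_1) = 0 · 0 = 0
This gives 0 ≠ 1.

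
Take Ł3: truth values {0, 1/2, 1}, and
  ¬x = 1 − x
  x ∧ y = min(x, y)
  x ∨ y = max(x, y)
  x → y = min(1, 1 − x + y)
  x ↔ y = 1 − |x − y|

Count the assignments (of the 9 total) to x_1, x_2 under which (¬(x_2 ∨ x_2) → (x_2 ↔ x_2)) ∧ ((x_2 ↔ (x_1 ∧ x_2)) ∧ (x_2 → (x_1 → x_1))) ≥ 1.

6

x_1 = 0, x_2 = 0 ↦ 1  ≥
x_1 = 0, x_2 = 1/2 ↦ 1/2  <
x_1 = 0, x_2 = 1 ↦ 0  <
x_1 = 1/2, x_2 = 0 ↦ 1  ≥
x_1 = 1/2, x_2 = 1/2 ↦ 1  ≥
x_1 = 1/2, x_2 = 1 ↦ 1/2  <
x_1 = 1, x_2 = 0 ↦ 1  ≥
x_1 = 1, x_2 = 1/2 ↦ 1  ≥
x_1 = 1, x_2 = 1 ↦ 1  ≥
So 6 of the 9 assignments meet the threshold.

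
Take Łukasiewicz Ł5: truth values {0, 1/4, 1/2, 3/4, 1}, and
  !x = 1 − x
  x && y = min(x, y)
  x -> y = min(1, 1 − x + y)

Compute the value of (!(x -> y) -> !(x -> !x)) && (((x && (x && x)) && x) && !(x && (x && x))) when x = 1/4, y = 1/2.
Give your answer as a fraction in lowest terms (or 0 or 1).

1/4

x -> y = 1/4 -> 1/2 = 1
!(x -> y) = !1 = 0
!x = !1/4 = 3/4
x -> !x = 1/4 -> 3/4 = 1
!(x -> !x) = !1 = 0
!(x -> y) -> !(x -> !x) = 0 -> 0 = 1
x && x = 1/4 && 1/4 = 1/4
x && (x && x) = 1/4 && 1/4 = 1/4
(x && (x && x)) && x = 1/4 && 1/4 = 1/4
x && x = 1/4 && 1/4 = 1/4
x && (x && x) = 1/4 && 1/4 = 1/4
!(x && (x && x)) = !1/4 = 3/4
((x && (x && x)) && x) && !(x && (x && x)) = 1/4 && 3/4 = 1/4
(!(x -> y) -> !(x -> !x)) && (((x && (x && x)) && x) && !(x && (x && x))) = 1 && 1/4 = 1/4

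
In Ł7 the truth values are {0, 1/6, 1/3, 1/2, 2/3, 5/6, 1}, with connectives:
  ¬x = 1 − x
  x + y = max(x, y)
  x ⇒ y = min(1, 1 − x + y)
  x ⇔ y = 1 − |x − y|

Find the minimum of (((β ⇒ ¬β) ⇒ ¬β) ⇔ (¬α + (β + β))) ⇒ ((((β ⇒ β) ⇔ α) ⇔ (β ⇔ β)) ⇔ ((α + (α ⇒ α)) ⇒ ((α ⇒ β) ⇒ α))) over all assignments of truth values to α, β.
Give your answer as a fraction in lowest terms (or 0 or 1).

5/6

Take α = 2/3, β = 1/2:
¬β = ¬1/2 = 1/2
β ⇒ ¬β = 1/2 ⇒ 1/2 = 1
¬β = ¬1/2 = 1/2
(β ⇒ ¬β) ⇒ ¬β = 1 ⇒ 1/2 = 1/2
¬α = ¬2/3 = 1/3
β + β = 1/2 + 1/2 = 1/2
¬α + (β + β) = 1/3 + 1/2 = 1/2
((β ⇒ ¬β) ⇒ ¬β) ⇔ (¬α + (β + β)) = 1/2 ⇔ 1/2 = 1
β ⇒ β = 1/2 ⇒ 1/2 = 1
(β ⇒ β) ⇔ α = 1 ⇔ 2/3 = 2/3
β ⇔ β = 1/2 ⇔ 1/2 = 1
((β ⇒ β) ⇔ α) ⇔ (β ⇔ β) = 2/3 ⇔ 1 = 2/3
α ⇒ α = 2/3 ⇒ 2/3 = 1
α + (α ⇒ α) = 2/3 + 1 = 1
α ⇒ β = 2/3 ⇒ 1/2 = 5/6
(α ⇒ β) ⇒ α = 5/6 ⇒ 2/3 = 5/6
(α + (α ⇒ α)) ⇒ ((α ⇒ β) ⇒ α) = 1 ⇒ 5/6 = 5/6
(((β ⇒ β) ⇔ α) ⇔ (β ⇔ β)) ⇔ ((α + (α ⇒ α)) ⇒ ((α ⇒ β) ⇒ α)) = 2/3 ⇔ 5/6 = 5/6
(((β ⇒ ¬β) ⇒ ¬β) ⇔ (¬α + (β + β))) ⇒ ((((β ⇒ β) ⇔ α) ⇔ (β ⇔ β)) ⇔ ((α + (α ⇒ α)) ⇒ ((α ⇒ β) ⇒ α))) = 1 ⇒ 5/6 = 5/6
No assignment yields a value below 5/6, so this is the minimum.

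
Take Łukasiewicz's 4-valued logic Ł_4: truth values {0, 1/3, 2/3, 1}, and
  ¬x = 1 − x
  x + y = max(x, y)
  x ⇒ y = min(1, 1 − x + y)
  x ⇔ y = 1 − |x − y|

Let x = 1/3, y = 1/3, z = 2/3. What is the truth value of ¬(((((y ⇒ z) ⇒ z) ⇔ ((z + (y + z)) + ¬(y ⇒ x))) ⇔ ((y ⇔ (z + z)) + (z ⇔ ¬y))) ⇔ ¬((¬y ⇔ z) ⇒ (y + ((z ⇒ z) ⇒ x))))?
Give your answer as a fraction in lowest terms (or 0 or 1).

y ⇒ z = 1/3 ⇒ 2/3 = 1
(y ⇒ z) ⇒ z = 1 ⇒ 2/3 = 2/3
y + z = 1/3 + 2/3 = 2/3
z + (y + z) = 2/3 + 2/3 = 2/3
y ⇒ x = 1/3 ⇒ 1/3 = 1
¬(y ⇒ x) = ¬1 = 0
(z + (y + z)) + ¬(y ⇒ x) = 2/3 + 0 = 2/3
((y ⇒ z) ⇒ z) ⇔ ((z + (y + z)) + ¬(y ⇒ x)) = 2/3 ⇔ 2/3 = 1
z + z = 2/3 + 2/3 = 2/3
y ⇔ (z + z) = 1/3 ⇔ 2/3 = 2/3
¬y = ¬1/3 = 2/3
z ⇔ ¬y = 2/3 ⇔ 2/3 = 1
(y ⇔ (z + z)) + (z ⇔ ¬y) = 2/3 + 1 = 1
(((y ⇒ z) ⇒ z) ⇔ ((z + (y + z)) + ¬(y ⇒ x))) ⇔ ((y ⇔ (z + z)) + (z ⇔ ¬y)) = 1 ⇔ 1 = 1
¬y = ¬1/3 = 2/3
¬y ⇔ z = 2/3 ⇔ 2/3 = 1
z ⇒ z = 2/3 ⇒ 2/3 = 1
(z ⇒ z) ⇒ x = 1 ⇒ 1/3 = 1/3
y + ((z ⇒ z) ⇒ x) = 1/3 + 1/3 = 1/3
(¬y ⇔ z) ⇒ (y + ((z ⇒ z) ⇒ x)) = 1 ⇒ 1/3 = 1/3
¬((¬y ⇔ z) ⇒ (y + ((z ⇒ z) ⇒ x))) = ¬1/3 = 2/3
((((y ⇒ z) ⇒ z) ⇔ ((z + (y + z)) + ¬(y ⇒ x))) ⇔ ((y ⇔ (z + z)) + (z ⇔ ¬y))) ⇔ ¬((¬y ⇔ z) ⇒ (y + ((z ⇒ z) ⇒ x))) = 1 ⇔ 2/3 = 2/3
¬(((((y ⇒ z) ⇒ z) ⇔ ((z + (y + z)) + ¬(y ⇒ x))) ⇔ ((y ⇔ (z + z)) + (z ⇔ ¬y))) ⇔ ¬((¬y ⇔ z) ⇒ (y + ((z ⇒ z) ⇒ x)))) = ¬2/3 = 1/3

1/3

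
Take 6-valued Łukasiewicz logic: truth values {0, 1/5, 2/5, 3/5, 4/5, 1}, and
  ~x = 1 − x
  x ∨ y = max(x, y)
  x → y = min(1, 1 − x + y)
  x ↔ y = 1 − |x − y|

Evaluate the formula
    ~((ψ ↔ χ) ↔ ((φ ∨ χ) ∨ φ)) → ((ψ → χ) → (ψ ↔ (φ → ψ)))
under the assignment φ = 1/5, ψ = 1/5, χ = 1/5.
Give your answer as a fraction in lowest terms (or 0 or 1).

2/5

ψ ↔ χ = 1/5 ↔ 1/5 = 1
φ ∨ χ = 1/5 ∨ 1/5 = 1/5
(φ ∨ χ) ∨ φ = 1/5 ∨ 1/5 = 1/5
(ψ ↔ χ) ↔ ((φ ∨ χ) ∨ φ) = 1 ↔ 1/5 = 1/5
~((ψ ↔ χ) ↔ ((φ ∨ χ) ∨ φ)) = ~1/5 = 4/5
ψ → χ = 1/5 → 1/5 = 1
φ → ψ = 1/5 → 1/5 = 1
ψ ↔ (φ → ψ) = 1/5 ↔ 1 = 1/5
(ψ → χ) → (ψ ↔ (φ → ψ)) = 1 → 1/5 = 1/5
~((ψ ↔ χ) ↔ ((φ ∨ χ) ∨ φ)) → ((ψ → χ) → (ψ ↔ (φ → ψ))) = 4/5 → 1/5 = 2/5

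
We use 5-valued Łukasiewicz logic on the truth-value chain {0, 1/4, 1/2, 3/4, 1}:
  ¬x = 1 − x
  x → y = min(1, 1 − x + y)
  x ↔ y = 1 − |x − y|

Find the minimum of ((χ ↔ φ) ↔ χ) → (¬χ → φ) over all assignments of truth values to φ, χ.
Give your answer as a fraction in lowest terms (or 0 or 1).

1/2

Take φ = 0, χ = 1/2:
χ ↔ φ = 1/2 ↔ 0 = 1/2
(χ ↔ φ) ↔ χ = 1/2 ↔ 1/2 = 1
¬χ = ¬1/2 = 1/2
¬χ → φ = 1/2 → 0 = 1/2
((χ ↔ φ) ↔ χ) → (¬χ → φ) = 1 → 1/2 = 1/2
No assignment yields a value below 1/2, so this is the minimum.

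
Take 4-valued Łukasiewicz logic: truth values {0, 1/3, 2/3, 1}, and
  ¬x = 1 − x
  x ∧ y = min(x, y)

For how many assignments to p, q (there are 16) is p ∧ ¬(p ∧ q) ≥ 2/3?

p = 0, q = 0 ↦ 0  <
p = 0, q = 1/3 ↦ 0  <
p = 0, q = 2/3 ↦ 0  <
p = 0, q = 1 ↦ 0  <
p = 1/3, q = 0 ↦ 1/3  <
p = 1/3, q = 1/3 ↦ 1/3  <
p = 1/3, q = 2/3 ↦ 1/3  <
p = 1/3, q = 1 ↦ 1/3  <
p = 2/3, q = 0 ↦ 2/3  ≥
p = 2/3, q = 1/3 ↦ 2/3  ≥
p = 2/3, q = 2/3 ↦ 1/3  <
p = 2/3, q = 1 ↦ 1/3  <
p = 1, q = 0 ↦ 1  ≥
p = 1, q = 1/3 ↦ 2/3  ≥
p = 1, q = 2/3 ↦ 1/3  <
p = 1, q = 1 ↦ 0  <
So 4 of the 16 assignments meet the threshold.

4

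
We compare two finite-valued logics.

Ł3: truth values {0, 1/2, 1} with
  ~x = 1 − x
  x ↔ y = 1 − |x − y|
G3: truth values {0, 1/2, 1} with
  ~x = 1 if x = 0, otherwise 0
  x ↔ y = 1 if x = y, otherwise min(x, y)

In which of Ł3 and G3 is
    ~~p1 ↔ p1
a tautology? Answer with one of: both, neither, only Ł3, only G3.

only Ł3

In Ł3: every assignment gives 1 — tautology.
In G3: at p1 = 1/2 the value is 1/2 — not a tautology.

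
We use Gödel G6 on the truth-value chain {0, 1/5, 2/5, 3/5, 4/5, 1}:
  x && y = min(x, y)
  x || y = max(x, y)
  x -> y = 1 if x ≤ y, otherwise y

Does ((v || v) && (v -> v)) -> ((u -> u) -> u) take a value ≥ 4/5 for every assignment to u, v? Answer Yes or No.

Counterexample: take u = 0, v = 1/5.
v || v = 1/5 || 1/5 = 1/5
v -> v = 1/5 -> 1/5 = 1
(v || v) && (v -> v) = 1/5 && 1 = 1/5
u -> u = 0 -> 0 = 1
(u -> u) -> u = 1 -> 0 = 0
((v || v) && (v -> v)) -> ((u -> u) -> u) = 1/5 -> 0 = 0
This gives 0, which is below 4/5.

No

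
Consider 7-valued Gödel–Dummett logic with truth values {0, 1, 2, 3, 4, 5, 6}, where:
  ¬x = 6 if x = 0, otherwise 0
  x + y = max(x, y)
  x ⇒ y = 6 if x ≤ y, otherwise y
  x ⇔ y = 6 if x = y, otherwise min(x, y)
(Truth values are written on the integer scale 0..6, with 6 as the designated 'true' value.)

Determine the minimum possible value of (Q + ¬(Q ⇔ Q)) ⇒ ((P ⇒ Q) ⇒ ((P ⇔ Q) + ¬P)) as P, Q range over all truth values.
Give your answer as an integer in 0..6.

1

Take P = 1, Q = 2:
Q ⇔ Q = 2 ⇔ 2 = 6
¬(Q ⇔ Q) = ¬6 = 0
Q + ¬(Q ⇔ Q) = 2 + 0 = 2
P ⇒ Q = 1 ⇒ 2 = 6
P ⇔ Q = 1 ⇔ 2 = 1
¬P = ¬1 = 0
(P ⇔ Q) + ¬P = 1 + 0 = 1
(P ⇒ Q) ⇒ ((P ⇔ Q) + ¬P) = 6 ⇒ 1 = 1
(Q + ¬(Q ⇔ Q)) ⇒ ((P ⇒ Q) ⇒ ((P ⇔ Q) + ¬P)) = 2 ⇒ 1 = 1
No assignment yields a value below 1, so this is the minimum.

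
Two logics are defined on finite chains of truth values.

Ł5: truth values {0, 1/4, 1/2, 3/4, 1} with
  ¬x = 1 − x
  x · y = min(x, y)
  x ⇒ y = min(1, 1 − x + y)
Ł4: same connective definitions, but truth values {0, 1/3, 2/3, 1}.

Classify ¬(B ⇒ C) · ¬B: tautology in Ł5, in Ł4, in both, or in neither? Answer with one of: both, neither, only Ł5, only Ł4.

neither

In Ł5: at B = 0, C = 0 the value is 0 — not a tautology.
In Ł4: at B = 0, C = 0 the value is 0 — not a tautology.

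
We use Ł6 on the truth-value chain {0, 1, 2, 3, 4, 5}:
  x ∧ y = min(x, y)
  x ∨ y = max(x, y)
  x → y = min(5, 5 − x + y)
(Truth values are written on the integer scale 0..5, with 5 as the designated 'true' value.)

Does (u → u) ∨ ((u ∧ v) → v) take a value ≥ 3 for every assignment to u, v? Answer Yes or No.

Yes

At u = 5, v = 4, for instance:
u → u = 5 → 5 = 5
u ∧ v = 5 ∧ 4 = 4
(u ∧ v) → v = 4 → 4 = 5
(u → u) ∨ ((u ∧ v) → v) = 5 ∨ 5 = 5
and checking the remaining 35 assignments likewise gives ≥ 3 in every case.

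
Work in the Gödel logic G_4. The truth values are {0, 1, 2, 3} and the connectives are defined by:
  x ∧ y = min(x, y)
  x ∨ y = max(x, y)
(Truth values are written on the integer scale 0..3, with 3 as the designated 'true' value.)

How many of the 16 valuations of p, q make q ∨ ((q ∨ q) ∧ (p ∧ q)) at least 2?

p = 0, q = 0 ↦ 0  <
p = 0, q = 1 ↦ 1  <
p = 0, q = 2 ↦ 2  ≥
p = 0, q = 3 ↦ 3  ≥
p = 1, q = 0 ↦ 0  <
p = 1, q = 1 ↦ 1  <
p = 1, q = 2 ↦ 2  ≥
p = 1, q = 3 ↦ 3  ≥
p = 2, q = 0 ↦ 0  <
p = 2, q = 1 ↦ 1  <
p = 2, q = 2 ↦ 2  ≥
p = 2, q = 3 ↦ 3  ≥
p = 3, q = 0 ↦ 0  <
p = 3, q = 1 ↦ 1  <
p = 3, q = 2 ↦ 2  ≥
p = 3, q = 3 ↦ 3  ≥
So 8 of the 16 assignments meet the threshold.

8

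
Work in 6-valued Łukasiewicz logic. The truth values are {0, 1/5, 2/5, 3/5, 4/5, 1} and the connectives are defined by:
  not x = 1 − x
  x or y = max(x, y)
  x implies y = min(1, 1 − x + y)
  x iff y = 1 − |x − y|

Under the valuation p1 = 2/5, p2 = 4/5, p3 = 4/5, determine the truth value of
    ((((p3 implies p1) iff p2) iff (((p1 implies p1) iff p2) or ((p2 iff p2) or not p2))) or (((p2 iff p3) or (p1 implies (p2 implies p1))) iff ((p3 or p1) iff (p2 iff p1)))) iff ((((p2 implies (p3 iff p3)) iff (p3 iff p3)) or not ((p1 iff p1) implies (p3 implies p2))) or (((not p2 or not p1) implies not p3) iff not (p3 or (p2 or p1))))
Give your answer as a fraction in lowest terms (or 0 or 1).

p3 implies p1 = 4/5 implies 2/5 = 3/5
(p3 implies p1) iff p2 = 3/5 iff 4/5 = 4/5
p1 implies p1 = 2/5 implies 2/5 = 1
(p1 implies p1) iff p2 = 1 iff 4/5 = 4/5
p2 iff p2 = 4/5 iff 4/5 = 1
not p2 = not 4/5 = 1/5
(p2 iff p2) or not p2 = 1 or 1/5 = 1
((p1 implies p1) iff p2) or ((p2 iff p2) or not p2) = 4/5 or 1 = 1
((p3 implies p1) iff p2) iff (((p1 implies p1) iff p2) or ((p2 iff p2) or not p2)) = 4/5 iff 1 = 4/5
p2 iff p3 = 4/5 iff 4/5 = 1
p2 implies p1 = 4/5 implies 2/5 = 3/5
p1 implies (p2 implies p1) = 2/5 implies 3/5 = 1
(p2 iff p3) or (p1 implies (p2 implies p1)) = 1 or 1 = 1
p3 or p1 = 4/5 or 2/5 = 4/5
p2 iff p1 = 4/5 iff 2/5 = 3/5
(p3 or p1) iff (p2 iff p1) = 4/5 iff 3/5 = 4/5
((p2 iff p3) or (p1 implies (p2 implies p1))) iff ((p3 or p1) iff (p2 iff p1)) = 1 iff 4/5 = 4/5
(((p3 implies p1) iff p2) iff (((p1 implies p1) iff p2) or ((p2 iff p2) or not p2))) or (((p2 iff p3) or (p1 implies (p2 implies p1))) iff ((p3 or p1) iff (p2 iff p1))) = 4/5 or 4/5 = 4/5
p3 iff p3 = 4/5 iff 4/5 = 1
p2 implies (p3 iff p3) = 4/5 implies 1 = 1
p3 iff p3 = 4/5 iff 4/5 = 1
(p2 implies (p3 iff p3)) iff (p3 iff p3) = 1 iff 1 = 1
p1 iff p1 = 2/5 iff 2/5 = 1
p3 implies p2 = 4/5 implies 4/5 = 1
(p1 iff p1) implies (p3 implies p2) = 1 implies 1 = 1
not ((p1 iff p1) implies (p3 implies p2)) = not 1 = 0
((p2 implies (p3 iff p3)) iff (p3 iff p3)) or not ((p1 iff p1) implies (p3 implies p2)) = 1 or 0 = 1
not p2 = not 4/5 = 1/5
not p1 = not 2/5 = 3/5
not p2 or not p1 = 1/5 or 3/5 = 3/5
not p3 = not 4/5 = 1/5
(not p2 or not p1) implies not p3 = 3/5 implies 1/5 = 3/5
p2 or p1 = 4/5 or 2/5 = 4/5
p3 or (p2 or p1) = 4/5 or 4/5 = 4/5
not (p3 or (p2 or p1)) = not 4/5 = 1/5
((not p2 or not p1) implies not p3) iff not (p3 or (p2 or p1)) = 3/5 iff 1/5 = 3/5
(((p2 implies (p3 iff p3)) iff (p3 iff p3)) or not ((p1 iff p1) implies (p3 implies p2))) or (((not p2 or not p1) implies not p3) iff not (p3 or (p2 or p1))) = 1 or 3/5 = 1
((((p3 implies p1) iff p2) iff (((p1 implies p1) iff p2) or ((p2 iff p2) or not p2))) or (((p2 iff p3) or (p1 implies (p2 implies p1))) iff ((p3 or p1) iff (p2 iff p1)))) iff ((((p2 implies (p3 iff p3)) iff (p3 iff p3)) or not ((p1 iff p1) implies (p3 implies p2))) or (((not p2 or not p1) implies not p3) iff not (p3 or (p2 or p1)))) = 4/5 iff 1 = 4/5

4/5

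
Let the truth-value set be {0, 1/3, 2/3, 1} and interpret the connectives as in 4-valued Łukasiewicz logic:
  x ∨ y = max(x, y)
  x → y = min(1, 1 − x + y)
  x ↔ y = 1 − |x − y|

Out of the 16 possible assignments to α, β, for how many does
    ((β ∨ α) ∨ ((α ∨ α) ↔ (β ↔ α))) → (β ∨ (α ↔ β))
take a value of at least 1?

11

α = 0, β = 0 ↦ 1  ≥
α = 0, β = 1/3 ↦ 1  ≥
α = 0, β = 2/3 ↦ 1  ≥
α = 0, β = 1 ↦ 1  ≥
α = 1/3, β = 0 ↦ 1  ≥
α = 1/3, β = 1/3 ↦ 1  ≥
α = 1/3, β = 2/3 ↦ 1  ≥
α = 1/3, β = 1 ↦ 1  ≥
α = 2/3, β = 0 ↦ 2/3  <
α = 2/3, β = 1/3 ↦ 2/3  <
α = 2/3, β = 2/3 ↦ 1  ≥
α = 2/3, β = 1 ↦ 1  ≥
α = 1, β = 0 ↦ 0  <
α = 1, β = 1/3 ↦ 1/3  <
α = 1, β = 2/3 ↦ 2/3  <
α = 1, β = 1 ↦ 1  ≥
So 11 of the 16 assignments meet the threshold.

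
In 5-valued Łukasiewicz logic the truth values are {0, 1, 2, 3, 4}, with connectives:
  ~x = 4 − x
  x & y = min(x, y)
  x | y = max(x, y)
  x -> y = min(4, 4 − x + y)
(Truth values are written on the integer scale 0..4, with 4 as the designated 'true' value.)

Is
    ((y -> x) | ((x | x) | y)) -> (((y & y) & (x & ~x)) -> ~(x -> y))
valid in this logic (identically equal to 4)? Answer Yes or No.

Counterexample: take x = 1, y = 1.
y -> x = 1 -> 1 = 4
x | x = 1 | 1 = 1
(x | x) | y = 1 | 1 = 1
(y -> x) | ((x | x) | y) = 4 | 1 = 4
y & y = 1 & 1 = 1
~x = ~1 = 3
x & ~x = 1 & 3 = 1
(y & y) & (x & ~x) = 1 & 1 = 1
x -> y = 1 -> 1 = 4
~(x -> y) = ~4 = 0
((y & y) & (x & ~x)) -> ~(x -> y) = 1 -> 0 = 3
((y -> x) | ((x | x) | y)) -> (((y & y) & (x & ~x)) -> ~(x -> y)) = 4 -> 3 = 3
This gives 3 ≠ 4.

No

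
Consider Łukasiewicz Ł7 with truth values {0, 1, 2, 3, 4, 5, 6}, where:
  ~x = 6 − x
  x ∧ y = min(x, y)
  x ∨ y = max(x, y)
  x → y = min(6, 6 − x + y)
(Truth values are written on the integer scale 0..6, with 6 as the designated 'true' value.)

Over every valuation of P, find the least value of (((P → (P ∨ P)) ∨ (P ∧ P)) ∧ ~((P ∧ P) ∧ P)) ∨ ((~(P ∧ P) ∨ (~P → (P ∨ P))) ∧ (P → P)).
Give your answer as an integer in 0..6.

Take P = 2:
P ∨ P = 2 ∨ 2 = 2
P → (P ∨ P) = 2 → 2 = 6
P ∧ P = 2 ∧ 2 = 2
(P → (P ∨ P)) ∨ (P ∧ P) = 6 ∨ 2 = 6
P ∧ P = 2 ∧ 2 = 2
(P ∧ P) ∧ P = 2 ∧ 2 = 2
~((P ∧ P) ∧ P) = ~2 = 4
((P → (P ∨ P)) ∨ (P ∧ P)) ∧ ~((P ∧ P) ∧ P) = 6 ∧ 4 = 4
P ∧ P = 2 ∧ 2 = 2
~(P ∧ P) = ~2 = 4
~P = ~2 = 4
P ∨ P = 2 ∨ 2 = 2
~P → (P ∨ P) = 4 → 2 = 4
~(P ∧ P) ∨ (~P → (P ∨ P)) = 4 ∨ 4 = 4
P → P = 2 → 2 = 6
(~(P ∧ P) ∨ (~P → (P ∨ P))) ∧ (P → P) = 4 ∧ 6 = 4
(((P → (P ∨ P)) ∨ (P ∧ P)) ∧ ~((P ∧ P) ∧ P)) ∨ ((~(P ∧ P) ∨ (~P → (P ∨ P))) ∧ (P → P)) = 4 ∨ 4 = 4
No assignment yields a value below 4, so this is the minimum.

4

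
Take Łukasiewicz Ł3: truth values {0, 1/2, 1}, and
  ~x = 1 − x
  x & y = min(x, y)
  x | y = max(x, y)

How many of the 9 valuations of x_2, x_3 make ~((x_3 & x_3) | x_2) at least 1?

x_2 = 0, x_3 = 0 ↦ 1  ≥
x_2 = 0, x_3 = 1/2 ↦ 1/2  <
x_2 = 0, x_3 = 1 ↦ 0  <
x_2 = 1/2, x_3 = 0 ↦ 1/2  <
x_2 = 1/2, x_3 = 1/2 ↦ 1/2  <
x_2 = 1/2, x_3 = 1 ↦ 0  <
x_2 = 1, x_3 = 0 ↦ 0  <
x_2 = 1, x_3 = 1/2 ↦ 0  <
x_2 = 1, x_3 = 1 ↦ 0  <
So 1 of the 9 assignments meets the threshold.

1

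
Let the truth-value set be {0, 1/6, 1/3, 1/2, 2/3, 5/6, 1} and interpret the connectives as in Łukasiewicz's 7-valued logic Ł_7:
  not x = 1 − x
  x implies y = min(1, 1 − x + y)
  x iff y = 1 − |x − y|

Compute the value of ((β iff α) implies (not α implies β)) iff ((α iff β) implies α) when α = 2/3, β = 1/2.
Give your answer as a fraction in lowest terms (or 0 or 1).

5/6

β iff α = 1/2 iff 2/3 = 5/6
not α = not 2/3 = 1/3
not α implies β = 1/3 implies 1/2 = 1
(β iff α) implies (not α implies β) = 5/6 implies 1 = 1
α iff β = 2/3 iff 1/2 = 5/6
(α iff β) implies α = 5/6 implies 2/3 = 5/6
((β iff α) implies (not α implies β)) iff ((α iff β) implies α) = 1 iff 5/6 = 5/6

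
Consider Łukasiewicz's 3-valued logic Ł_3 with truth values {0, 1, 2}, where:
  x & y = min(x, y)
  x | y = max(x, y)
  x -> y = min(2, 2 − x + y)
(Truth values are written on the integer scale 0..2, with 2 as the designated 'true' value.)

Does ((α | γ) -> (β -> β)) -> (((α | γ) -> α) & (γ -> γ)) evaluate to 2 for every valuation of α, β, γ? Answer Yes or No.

Counterexample: take α = 0, β = 0, γ = 1.
α | γ = 0 | 1 = 1
β -> β = 0 -> 0 = 2
(α | γ) -> (β -> β) = 1 -> 2 = 2
α | γ = 0 | 1 = 1
(α | γ) -> α = 1 -> 0 = 1
γ -> γ = 1 -> 1 = 2
((α | γ) -> α) & (γ -> γ) = 1 & 2 = 1
((α | γ) -> (β -> β)) -> (((α | γ) -> α) & (γ -> γ)) = 2 -> 1 = 1
This gives 1 ≠ 2.

No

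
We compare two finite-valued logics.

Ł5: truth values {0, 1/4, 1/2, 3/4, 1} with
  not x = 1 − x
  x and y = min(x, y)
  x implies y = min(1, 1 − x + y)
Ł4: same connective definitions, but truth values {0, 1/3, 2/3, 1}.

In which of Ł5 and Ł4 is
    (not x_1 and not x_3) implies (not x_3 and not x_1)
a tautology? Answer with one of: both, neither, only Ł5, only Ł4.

In Ł5: every assignment gives 1 — tautology.
In Ł4: every assignment gives 1 — tautology.

both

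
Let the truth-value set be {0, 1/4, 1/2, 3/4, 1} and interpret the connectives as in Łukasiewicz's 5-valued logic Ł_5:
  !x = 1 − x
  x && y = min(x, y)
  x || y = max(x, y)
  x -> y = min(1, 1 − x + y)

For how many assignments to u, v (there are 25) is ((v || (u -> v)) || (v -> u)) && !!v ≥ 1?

value 1: 5 assignments (counts)
value 3/4: 5 assignments
value 1/2: 5 assignments
value 1/4: 5 assignments
value 0: 5 assignments
So 5 of the 25 assignments meet the threshold.

5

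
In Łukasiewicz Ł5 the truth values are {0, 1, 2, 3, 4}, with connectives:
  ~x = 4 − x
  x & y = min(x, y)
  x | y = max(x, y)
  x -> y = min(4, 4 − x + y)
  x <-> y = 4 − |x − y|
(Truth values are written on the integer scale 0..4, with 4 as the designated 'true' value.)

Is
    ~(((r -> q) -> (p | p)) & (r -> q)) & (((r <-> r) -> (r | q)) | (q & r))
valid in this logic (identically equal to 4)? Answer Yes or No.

No

Counterexample: take p = 0, q = 0, r = 0.
r -> q = 0 -> 0 = 4
p | p = 0 | 0 = 0
(r -> q) -> (p | p) = 4 -> 0 = 0
r -> q = 0 -> 0 = 4
((r -> q) -> (p | p)) & (r -> q) = 0 & 4 = 0
~(((r -> q) -> (p | p)) & (r -> q)) = ~0 = 4
r <-> r = 0 <-> 0 = 4
r | q = 0 | 0 = 0
(r <-> r) -> (r | q) = 4 -> 0 = 0
q & r = 0 & 0 = 0
((r <-> r) -> (r | q)) | (q & r) = 0 | 0 = 0
~(((r -> q) -> (p | p)) & (r -> q)) & (((r <-> r) -> (r | q)) | (q & r)) = 4 & 0 = 0
This gives 0 ≠ 4.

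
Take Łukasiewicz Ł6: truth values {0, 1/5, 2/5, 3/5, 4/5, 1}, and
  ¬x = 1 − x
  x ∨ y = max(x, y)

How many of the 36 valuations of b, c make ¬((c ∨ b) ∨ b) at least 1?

1

value 1: 1 assignment (counts)
value 4/5: 3 assignments
value 3/5: 5 assignments
value 2/5: 7 assignments
value 1/5: 9 assignments
value 0: 11 assignments
So 1 of the 36 assignments meets the threshold.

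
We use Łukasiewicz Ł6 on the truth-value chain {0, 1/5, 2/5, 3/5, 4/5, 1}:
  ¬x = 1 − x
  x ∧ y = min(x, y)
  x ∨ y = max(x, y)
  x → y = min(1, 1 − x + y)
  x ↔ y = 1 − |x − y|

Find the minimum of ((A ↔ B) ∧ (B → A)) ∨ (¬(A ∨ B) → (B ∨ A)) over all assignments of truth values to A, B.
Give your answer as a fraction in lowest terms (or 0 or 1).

4/5

Take A = 0, B = 1/5:
A ↔ B = 0 ↔ 1/5 = 4/5
B → A = 1/5 → 0 = 4/5
(A ↔ B) ∧ (B → A) = 4/5 ∧ 4/5 = 4/5
A ∨ B = 0 ∨ 1/5 = 1/5
¬(A ∨ B) = ¬1/5 = 4/5
B ∨ A = 1/5 ∨ 0 = 1/5
¬(A ∨ B) → (B ∨ A) = 4/5 → 1/5 = 2/5
((A ↔ B) ∧ (B → A)) ∨ (¬(A ∨ B) → (B ∨ A)) = 4/5 ∨ 2/5 = 4/5
No assignment yields a value below 4/5, so this is the minimum.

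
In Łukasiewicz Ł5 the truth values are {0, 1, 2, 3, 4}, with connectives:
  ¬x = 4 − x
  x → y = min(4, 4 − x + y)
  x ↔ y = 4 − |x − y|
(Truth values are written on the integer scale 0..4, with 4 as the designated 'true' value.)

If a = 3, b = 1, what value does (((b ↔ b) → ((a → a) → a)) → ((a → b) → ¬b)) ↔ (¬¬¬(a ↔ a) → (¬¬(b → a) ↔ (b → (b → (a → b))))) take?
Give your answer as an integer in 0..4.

4

b ↔ b = 1 ↔ 1 = 4
a → a = 3 → 3 = 4
(a → a) → a = 4 → 3 = 3
(b ↔ b) → ((a → a) → a) = 4 → 3 = 3
a → b = 3 → 1 = 2
¬b = ¬1 = 3
(a → b) → ¬b = 2 → 3 = 4
((b ↔ b) → ((a → a) → a)) → ((a → b) → ¬b) = 3 → 4 = 4
a ↔ a = 3 ↔ 3 = 4
¬(a ↔ a) = ¬4 = 0
¬¬(a ↔ a) = ¬0 = 4
¬¬¬(a ↔ a) = ¬4 = 0
b → a = 1 → 3 = 4
¬(b → a) = ¬4 = 0
¬¬(b → a) = ¬0 = 4
a → b = 3 → 1 = 2
b → (a → b) = 1 → 2 = 4
b → (b → (a → b)) = 1 → 4 = 4
¬¬(b → a) ↔ (b → (b → (a → b))) = 4 ↔ 4 = 4
¬¬¬(a ↔ a) → (¬¬(b → a) ↔ (b → (b → (a → b)))) = 0 → 4 = 4
(((b ↔ b) → ((a → a) → a)) → ((a → b) → ¬b)) ↔ (¬¬¬(a ↔ a) → (¬¬(b → a) ↔ (b → (b → (a → b))))) = 4 ↔ 4 = 4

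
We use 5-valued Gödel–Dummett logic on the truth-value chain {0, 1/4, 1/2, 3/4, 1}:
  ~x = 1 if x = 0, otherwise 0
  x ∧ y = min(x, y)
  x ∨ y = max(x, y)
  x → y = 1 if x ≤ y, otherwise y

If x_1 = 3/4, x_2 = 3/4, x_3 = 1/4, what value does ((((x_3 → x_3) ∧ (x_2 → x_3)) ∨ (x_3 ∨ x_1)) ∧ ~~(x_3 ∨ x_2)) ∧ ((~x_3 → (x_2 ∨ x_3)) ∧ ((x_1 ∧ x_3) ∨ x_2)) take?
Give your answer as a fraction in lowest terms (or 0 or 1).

3/4

x_3 → x_3 = 1/4 → 1/4 = 1
x_2 → x_3 = 3/4 → 1/4 = 1/4
(x_3 → x_3) ∧ (x_2 → x_3) = 1 ∧ 1/4 = 1/4
x_3 ∨ x_1 = 1/4 ∨ 3/4 = 3/4
((x_3 → x_3) ∧ (x_2 → x_3)) ∨ (x_3 ∨ x_1) = 1/4 ∨ 3/4 = 3/4
x_3 ∨ x_2 = 1/4 ∨ 3/4 = 3/4
~(x_3 ∨ x_2) = ~3/4 = 0
~~(x_3 ∨ x_2) = ~0 = 1
(((x_3 → x_3) ∧ (x_2 → x_3)) ∨ (x_3 ∨ x_1)) ∧ ~~(x_3 ∨ x_2) = 3/4 ∧ 1 = 3/4
~x_3 = ~1/4 = 0
x_2 ∨ x_3 = 3/4 ∨ 1/4 = 3/4
~x_3 → (x_2 ∨ x_3) = 0 → 3/4 = 1
x_1 ∧ x_3 = 3/4 ∧ 1/4 = 1/4
(x_1 ∧ x_3) ∨ x_2 = 1/4 ∨ 3/4 = 3/4
(~x_3 → (x_2 ∨ x_3)) ∧ ((x_1 ∧ x_3) ∨ x_2) = 1 ∧ 3/4 = 3/4
((((x_3 → x_3) ∧ (x_2 → x_3)) ∨ (x_3 ∨ x_1)) ∧ ~~(x_3 ∨ x_2)) ∧ ((~x_3 → (x_2 ∨ x_3)) ∧ ((x_1 ∧ x_3) ∨ x_2)) = 3/4 ∧ 3/4 = 3/4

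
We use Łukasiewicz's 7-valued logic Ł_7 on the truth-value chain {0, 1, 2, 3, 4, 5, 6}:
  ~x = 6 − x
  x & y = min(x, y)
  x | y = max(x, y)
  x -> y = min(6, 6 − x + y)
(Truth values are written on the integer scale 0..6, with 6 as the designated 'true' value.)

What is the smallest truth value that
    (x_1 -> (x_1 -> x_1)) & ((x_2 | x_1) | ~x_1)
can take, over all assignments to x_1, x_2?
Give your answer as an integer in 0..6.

Take x_1 = 3, x_2 = 0:
x_1 -> x_1 = 3 -> 3 = 6
x_1 -> (x_1 -> x_1) = 3 -> 6 = 6
x_2 | x_1 = 0 | 3 = 3
~x_1 = ~3 = 3
(x_2 | x_1) | ~x_1 = 3 | 3 = 3
(x_1 -> (x_1 -> x_1)) & ((x_2 | x_1) | ~x_1) = 6 & 3 = 3
No assignment yields a value below 3, so this is the minimum.

3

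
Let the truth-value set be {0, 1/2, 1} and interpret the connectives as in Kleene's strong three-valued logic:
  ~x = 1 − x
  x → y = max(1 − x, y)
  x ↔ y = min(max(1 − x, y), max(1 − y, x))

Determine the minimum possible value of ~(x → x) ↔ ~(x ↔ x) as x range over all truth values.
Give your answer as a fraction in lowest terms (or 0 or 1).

1/2

Take x = 1/2:
x → x = 1/2 → 1/2 = 1/2
~(x → x) = ~1/2 = 1/2
x ↔ x = 1/2 ↔ 1/2 = 1/2
~(x ↔ x) = ~1/2 = 1/2
~(x → x) ↔ ~(x ↔ x) = 1/2 ↔ 1/2 = 1/2
No assignment yields a value below 1/2, so this is the minimum.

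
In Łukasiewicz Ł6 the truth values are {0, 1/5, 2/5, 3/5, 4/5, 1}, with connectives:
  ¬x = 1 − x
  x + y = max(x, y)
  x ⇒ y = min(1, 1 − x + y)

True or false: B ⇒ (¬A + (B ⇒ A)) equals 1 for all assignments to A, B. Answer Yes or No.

No

Counterexample: take A = 1/5, B = 1.
¬A = ¬1/5 = 4/5
B ⇒ A = 1 ⇒ 1/5 = 1/5
¬A + (B ⇒ A) = 4/5 + 1/5 = 4/5
B ⇒ (¬A + (B ⇒ A)) = 1 ⇒ 4/5 = 4/5
This gives 4/5 ≠ 1.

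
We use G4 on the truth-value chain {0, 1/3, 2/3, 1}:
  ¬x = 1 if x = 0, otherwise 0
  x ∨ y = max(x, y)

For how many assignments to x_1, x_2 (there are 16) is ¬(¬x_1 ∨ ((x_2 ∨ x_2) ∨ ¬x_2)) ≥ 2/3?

x_1 = 0, x_2 = 0 ↦ 0  <
x_1 = 0, x_2 = 1/3 ↦ 0  <
x_1 = 0, x_2 = 2/3 ↦ 0  <
x_1 = 0, x_2 = 1 ↦ 0  <
x_1 = 1/3, x_2 = 0 ↦ 0  <
x_1 = 1/3, x_2 = 1/3 ↦ 0  <
x_1 = 1/3, x_2 = 2/3 ↦ 0  <
x_1 = 1/3, x_2 = 1 ↦ 0  <
x_1 = 2/3, x_2 = 0 ↦ 0  <
x_1 = 2/3, x_2 = 1/3 ↦ 0  <
x_1 = 2/3, x_2 = 2/3 ↦ 0  <
x_1 = 2/3, x_2 = 1 ↦ 0  <
x_1 = 1, x_2 = 0 ↦ 0  <
x_1 = 1, x_2 = 1/3 ↦ 0  <
x_1 = 1, x_2 = 2/3 ↦ 0  <
x_1 = 1, x_2 = 1 ↦ 0  <
So 0 of the 16 assignments meet the threshold.

0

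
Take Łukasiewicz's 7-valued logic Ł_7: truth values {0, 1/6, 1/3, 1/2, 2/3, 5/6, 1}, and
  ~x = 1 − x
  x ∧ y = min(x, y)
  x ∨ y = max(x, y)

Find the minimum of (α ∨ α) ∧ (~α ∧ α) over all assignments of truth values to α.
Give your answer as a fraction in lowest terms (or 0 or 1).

0

Take α = 0:
α ∨ α = 0 ∨ 0 = 0
~α = ~0 = 1
~α ∧ α = 1 ∧ 0 = 0
(α ∨ α) ∧ (~α ∧ α) = 0 ∧ 0 = 0
No assignment yields a value below 0, so this is the minimum.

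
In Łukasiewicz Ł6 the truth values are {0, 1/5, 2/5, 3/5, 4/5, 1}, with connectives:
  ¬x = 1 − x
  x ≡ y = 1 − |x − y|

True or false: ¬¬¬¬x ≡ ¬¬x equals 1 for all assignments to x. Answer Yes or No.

Yes

x = 0 ↦ 1
x = 1/5 ↦ 1
x = 2/5 ↦ 1
x = 3/5 ↦ 1
x = 4/5 ↦ 1
x = 1 ↦ 1
Every assignment gives a value ≥ 1.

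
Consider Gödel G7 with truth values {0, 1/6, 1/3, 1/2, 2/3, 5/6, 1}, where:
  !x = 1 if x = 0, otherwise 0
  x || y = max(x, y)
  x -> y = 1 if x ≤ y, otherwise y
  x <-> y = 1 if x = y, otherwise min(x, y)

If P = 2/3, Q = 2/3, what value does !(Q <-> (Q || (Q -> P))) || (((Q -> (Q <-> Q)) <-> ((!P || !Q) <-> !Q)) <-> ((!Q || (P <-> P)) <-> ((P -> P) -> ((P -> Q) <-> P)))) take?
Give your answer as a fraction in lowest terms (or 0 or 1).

Q -> P = 2/3 -> 2/3 = 1
Q || (Q -> P) = 2/3 || 1 = 1
Q <-> (Q || (Q -> P)) = 2/3 <-> 1 = 2/3
!(Q <-> (Q || (Q -> P))) = !2/3 = 0
Q <-> Q = 2/3 <-> 2/3 = 1
Q -> (Q <-> Q) = 2/3 -> 1 = 1
!P = !2/3 = 0
!Q = !2/3 = 0
!P || !Q = 0 || 0 = 0
!Q = !2/3 = 0
(!P || !Q) <-> !Q = 0 <-> 0 = 1
(Q -> (Q <-> Q)) <-> ((!P || !Q) <-> !Q) = 1 <-> 1 = 1
!Q = !2/3 = 0
P <-> P = 2/3 <-> 2/3 = 1
!Q || (P <-> P) = 0 || 1 = 1
P -> P = 2/3 -> 2/3 = 1
P -> Q = 2/3 -> 2/3 = 1
(P -> Q) <-> P = 1 <-> 2/3 = 2/3
(P -> P) -> ((P -> Q) <-> P) = 1 -> 2/3 = 2/3
(!Q || (P <-> P)) <-> ((P -> P) -> ((P -> Q) <-> P)) = 1 <-> 2/3 = 2/3
((Q -> (Q <-> Q)) <-> ((!P || !Q) <-> !Q)) <-> ((!Q || (P <-> P)) <-> ((P -> P) -> ((P -> Q) <-> P))) = 1 <-> 2/3 = 2/3
!(Q <-> (Q || (Q -> P))) || (((Q -> (Q <-> Q)) <-> ((!P || !Q) <-> !Q)) <-> ((!Q || (P <-> P)) <-> ((P -> P) -> ((P -> Q) <-> P)))) = 0 || 2/3 = 2/3

2/3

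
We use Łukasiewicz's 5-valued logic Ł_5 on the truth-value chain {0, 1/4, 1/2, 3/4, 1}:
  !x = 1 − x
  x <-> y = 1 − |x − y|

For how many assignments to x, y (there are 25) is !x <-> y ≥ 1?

5

value 1: 5 assignments (counts)
value 3/4: 8 assignments
value 1/2: 6 assignments
value 1/4: 4 assignments
value 0: 2 assignments
So 5 of the 25 assignments meet the threshold.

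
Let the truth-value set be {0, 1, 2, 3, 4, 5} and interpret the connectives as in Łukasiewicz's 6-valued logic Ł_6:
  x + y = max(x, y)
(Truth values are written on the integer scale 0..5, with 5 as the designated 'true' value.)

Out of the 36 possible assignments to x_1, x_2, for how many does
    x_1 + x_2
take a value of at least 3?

value 5: 11 assignments (counts)
value 4: 9 assignments (counts)
value 3: 7 assignments (counts)
value 2: 5 assignments
value 1: 3 assignments
value 0: 1 assignment
So 27 of the 36 assignments meet the threshold.

27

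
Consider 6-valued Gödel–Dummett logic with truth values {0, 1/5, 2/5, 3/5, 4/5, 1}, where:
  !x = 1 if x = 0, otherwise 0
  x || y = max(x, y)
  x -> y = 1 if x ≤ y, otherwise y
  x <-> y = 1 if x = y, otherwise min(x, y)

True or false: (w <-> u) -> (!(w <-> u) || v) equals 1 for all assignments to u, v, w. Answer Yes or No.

No

Counterexample: take u = 0, v = 0, w = 0.
w <-> u = 0 <-> 0 = 1
w <-> u = 0 <-> 0 = 1
!(w <-> u) = !1 = 0
!(w <-> u) || v = 0 || 0 = 0
(w <-> u) -> (!(w <-> u) || v) = 1 -> 0 = 0
This gives 0 ≠ 1.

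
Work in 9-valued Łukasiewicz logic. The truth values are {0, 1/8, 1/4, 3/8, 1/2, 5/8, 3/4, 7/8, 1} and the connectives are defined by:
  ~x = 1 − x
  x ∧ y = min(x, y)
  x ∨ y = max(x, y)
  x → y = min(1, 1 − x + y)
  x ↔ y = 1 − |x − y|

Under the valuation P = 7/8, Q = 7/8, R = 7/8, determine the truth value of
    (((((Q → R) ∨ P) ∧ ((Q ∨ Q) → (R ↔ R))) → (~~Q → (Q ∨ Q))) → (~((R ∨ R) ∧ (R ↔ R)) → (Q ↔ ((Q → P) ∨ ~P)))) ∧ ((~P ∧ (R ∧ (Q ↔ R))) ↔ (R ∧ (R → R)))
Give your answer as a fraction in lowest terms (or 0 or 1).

Q → R = 7/8 → 7/8 = 1
(Q → R) ∨ P = 1 ∨ 7/8 = 1
Q ∨ Q = 7/8 ∨ 7/8 = 7/8
R ↔ R = 7/8 ↔ 7/8 = 1
(Q ∨ Q) → (R ↔ R) = 7/8 → 1 = 1
((Q → R) ∨ P) ∧ ((Q ∨ Q) → (R ↔ R)) = 1 ∧ 1 = 1
~Q = ~7/8 = 1/8
~~Q = ~1/8 = 7/8
Q ∨ Q = 7/8 ∨ 7/8 = 7/8
~~Q → (Q ∨ Q) = 7/8 → 7/8 = 1
(((Q → R) ∨ P) ∧ ((Q ∨ Q) → (R ↔ R))) → (~~Q → (Q ∨ Q)) = 1 → 1 = 1
R ∨ R = 7/8 ∨ 7/8 = 7/8
R ↔ R = 7/8 ↔ 7/8 = 1
(R ∨ R) ∧ (R ↔ R) = 7/8 ∧ 1 = 7/8
~((R ∨ R) ∧ (R ↔ R)) = ~7/8 = 1/8
Q → P = 7/8 → 7/8 = 1
~P = ~7/8 = 1/8
(Q → P) ∨ ~P = 1 ∨ 1/8 = 1
Q ↔ ((Q → P) ∨ ~P) = 7/8 ↔ 1 = 7/8
~((R ∨ R) ∧ (R ↔ R)) → (Q ↔ ((Q → P) ∨ ~P)) = 1/8 → 7/8 = 1
((((Q → R) ∨ P) ∧ ((Q ∨ Q) → (R ↔ R))) → (~~Q → (Q ∨ Q))) → (~((R ∨ R) ∧ (R ↔ R)) → (Q ↔ ((Q → P) ∨ ~P))) = 1 → 1 = 1
~P = ~7/8 = 1/8
Q ↔ R = 7/8 ↔ 7/8 = 1
R ∧ (Q ↔ R) = 7/8 ∧ 1 = 7/8
~P ∧ (R ∧ (Q ↔ R)) = 1/8 ∧ 7/8 = 1/8
R → R = 7/8 → 7/8 = 1
R ∧ (R → R) = 7/8 ∧ 1 = 7/8
(~P ∧ (R ∧ (Q ↔ R))) ↔ (R ∧ (R → R)) = 1/8 ↔ 7/8 = 1/4
(((((Q → R) ∨ P) ∧ ((Q ∨ Q) → (R ↔ R))) → (~~Q → (Q ∨ Q))) → (~((R ∨ R) ∧ (R ↔ R)) → (Q ↔ ((Q → P) ∨ ~P)))) ∧ ((~P ∧ (R ∧ (Q ↔ R))) ↔ (R ∧ (R → R))) = 1 ∧ 1/4 = 1/4

1/4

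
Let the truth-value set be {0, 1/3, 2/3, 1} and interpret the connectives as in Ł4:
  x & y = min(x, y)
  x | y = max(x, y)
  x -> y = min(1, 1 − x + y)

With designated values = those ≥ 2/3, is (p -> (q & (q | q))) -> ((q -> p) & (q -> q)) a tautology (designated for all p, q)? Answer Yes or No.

Counterexample: take p = 0, q = 2/3.
q | q = 2/3 | 2/3 = 2/3
q & (q | q) = 2/3 & 2/3 = 2/3
p -> (q & (q | q)) = 0 -> 2/3 = 1
q -> p = 2/3 -> 0 = 1/3
q -> q = 2/3 -> 2/3 = 1
(q -> p) & (q -> q) = 1/3 & 1 = 1/3
(p -> (q & (q | q))) -> ((q -> p) & (q -> q)) = 1 -> 1/3 = 1/3
This gives 1/3, which is below 2/3.

No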